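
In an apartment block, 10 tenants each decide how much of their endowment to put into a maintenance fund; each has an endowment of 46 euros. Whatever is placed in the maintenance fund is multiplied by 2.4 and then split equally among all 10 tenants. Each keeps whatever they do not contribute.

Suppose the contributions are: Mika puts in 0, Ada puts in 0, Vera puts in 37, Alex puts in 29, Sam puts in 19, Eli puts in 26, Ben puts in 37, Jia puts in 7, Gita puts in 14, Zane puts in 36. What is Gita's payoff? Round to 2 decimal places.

Total contributed: 0 + 0 + 37 + 29 + 19 + 26 + 37 + 7 + 14 + 36 = 205.
Each receives 2.4 × 205 / 10 = 49.20 from the maintenance fund.
Gita keeps 46 − 14 = 32, so Gita's payoff is 32 + 49.20 = 81.20.

81.20 euros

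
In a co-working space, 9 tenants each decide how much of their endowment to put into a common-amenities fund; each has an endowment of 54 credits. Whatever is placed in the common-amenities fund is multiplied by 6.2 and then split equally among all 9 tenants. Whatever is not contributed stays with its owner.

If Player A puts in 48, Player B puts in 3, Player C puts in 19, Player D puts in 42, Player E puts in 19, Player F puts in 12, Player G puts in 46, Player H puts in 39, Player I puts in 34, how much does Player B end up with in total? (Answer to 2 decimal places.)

Total contributed: 48 + 3 + 19 + 42 + 19 + 12 + 46 + 39 + 34 = 262.
Each receives 6.2 × 262 / 9 = 180.49 from the common-amenities fund.
Player B keeps 54 − 3 = 51, so Player B's payoff is 51 + 180.49 = 231.49.

231.49 credits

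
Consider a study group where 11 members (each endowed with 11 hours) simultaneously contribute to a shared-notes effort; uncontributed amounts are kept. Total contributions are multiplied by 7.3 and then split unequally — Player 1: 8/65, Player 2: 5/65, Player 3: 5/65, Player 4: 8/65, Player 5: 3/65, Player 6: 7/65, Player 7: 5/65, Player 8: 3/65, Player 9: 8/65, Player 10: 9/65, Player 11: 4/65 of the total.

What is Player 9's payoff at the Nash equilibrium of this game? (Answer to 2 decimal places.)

20.88 hours

Player j's private return per contributed unit is 7.3 × (j's share). Contributing is weakly dominant for j when that share is at least 1/7.3 = 0.1370, and contributing 0 is dominant otherwise.
Only Player 10 (9/65) clears that bar, contributing 11; the remaining 10 contribute 0. Total contributed: 11.
Player 9 keeps 11 and receives 7.3 × 11 × 8/65 = 9.88 from the shared-notes effort, for a payoff of 20.88.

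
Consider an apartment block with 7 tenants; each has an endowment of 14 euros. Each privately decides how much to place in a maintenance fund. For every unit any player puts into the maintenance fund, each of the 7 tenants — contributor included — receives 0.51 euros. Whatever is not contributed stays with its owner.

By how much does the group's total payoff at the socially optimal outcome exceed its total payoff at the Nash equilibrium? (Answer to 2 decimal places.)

The private return per contributed unit is 0.51 < 1, so contributing 0 is dominant for every player. At the Nash equilibrium everyone keeps their 14, and the group total is 7 × 14 = 98.
Each contributed unit returns 3.570 to the group as a whole (0.51 to each of 7 players), which exceeds 1, so the social optimum is full contribution: group total = 3.570 × 98 = 349.86.
Efficiency loss = 349.86 − 98 = 251.86.

251.86 euros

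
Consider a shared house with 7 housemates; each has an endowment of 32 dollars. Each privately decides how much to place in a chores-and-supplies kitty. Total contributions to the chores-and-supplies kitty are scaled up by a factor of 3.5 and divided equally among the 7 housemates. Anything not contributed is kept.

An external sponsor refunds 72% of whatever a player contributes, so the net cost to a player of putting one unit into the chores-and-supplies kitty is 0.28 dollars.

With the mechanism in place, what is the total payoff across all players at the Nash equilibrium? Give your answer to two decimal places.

945.28 dollars

With the mechanism, a contributed unit returns (3.5/7) / 0.28 = 1.7857 per unit of net cost to the contributor — now above 1 — so contributing fully is weakly dominant for every player.
At the Nash equilibrium everyone contributes 32. Group total payoff = 7 × (32 × 0.72 + 3.5 × 32) = 945.28.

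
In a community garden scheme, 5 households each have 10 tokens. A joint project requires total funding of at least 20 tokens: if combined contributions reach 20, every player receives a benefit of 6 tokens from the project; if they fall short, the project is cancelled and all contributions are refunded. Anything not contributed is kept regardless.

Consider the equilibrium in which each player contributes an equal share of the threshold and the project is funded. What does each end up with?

Equal share of the threshold: 20/5 = 4.
At this profile no one gains by cutting their contribution: any cut drops the total below 20, the project is cancelled, contributions are refunded, and the deviator ends with 10, which is less than 10 − 4 + 6 = 12. Contributing more than 4 just wastes the excess. So contributing exactly 4 is a best response.
Each player's payoff: 10 − 4 + 6 = 12.

12 tokens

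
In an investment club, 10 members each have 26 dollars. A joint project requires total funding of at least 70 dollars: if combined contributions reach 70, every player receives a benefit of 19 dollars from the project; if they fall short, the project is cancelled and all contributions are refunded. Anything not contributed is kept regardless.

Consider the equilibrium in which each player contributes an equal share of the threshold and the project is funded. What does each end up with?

38 dollars

Equal share of the threshold: 70/10 = 7.
At this profile no one gains by cutting their contribution: any cut drops the total below 70, the project is cancelled, contributions are refunded, and the deviator ends with 26, which is less than 26 − 7 + 19 = 38. Contributing more than 7 just wastes the excess. So contributing exactly 7 is a best response.
Each player's payoff: 26 − 7 + 19 = 38.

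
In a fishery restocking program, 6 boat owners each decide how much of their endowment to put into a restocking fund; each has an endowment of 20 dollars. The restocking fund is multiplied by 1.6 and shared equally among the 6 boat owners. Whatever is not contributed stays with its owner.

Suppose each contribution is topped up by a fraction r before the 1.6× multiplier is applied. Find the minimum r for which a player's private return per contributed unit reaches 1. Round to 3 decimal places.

With matching at rate r, one contributed unit becomes (1 + r) in the restocking fund and returns 1.6 × (1 + r) / 6 to the contributor.
Setting this equal to 1: 1 + r = 6/1.6 = 3.7500.
So the minimum matching rate is r = 3.7500 − 1 = 2.750.

2.750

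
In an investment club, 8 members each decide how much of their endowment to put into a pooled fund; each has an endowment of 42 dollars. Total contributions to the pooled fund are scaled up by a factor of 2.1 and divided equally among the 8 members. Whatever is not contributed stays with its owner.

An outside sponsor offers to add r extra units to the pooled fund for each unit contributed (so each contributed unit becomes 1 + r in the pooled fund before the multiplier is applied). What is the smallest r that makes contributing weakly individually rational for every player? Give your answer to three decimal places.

With matching at rate r, one contributed unit becomes (1 + r) in the pooled fund and returns 2.1 × (1 + r) / 8 to the contributor.
Setting this equal to 1: 1 + r = 8/2.1 = 3.8095.
So the minimum matching rate is r = 3.8095 − 1 = 2.810.

2.810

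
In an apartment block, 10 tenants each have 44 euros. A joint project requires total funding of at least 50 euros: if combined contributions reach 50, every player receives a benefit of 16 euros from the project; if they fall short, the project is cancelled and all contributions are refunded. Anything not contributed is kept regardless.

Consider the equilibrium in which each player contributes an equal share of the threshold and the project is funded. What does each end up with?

55 euros

Equal share of the threshold: 50/10 = 5.
At this profile no one gains by cutting their contribution: any cut drops the total below 50, the project is cancelled, contributions are refunded, and the deviator ends with 44, which is less than 44 − 5 + 16 = 55. Contributing more than 5 just wastes the excess. So contributing exactly 5 is a best response.
Each player's payoff: 44 − 5 + 16 = 55.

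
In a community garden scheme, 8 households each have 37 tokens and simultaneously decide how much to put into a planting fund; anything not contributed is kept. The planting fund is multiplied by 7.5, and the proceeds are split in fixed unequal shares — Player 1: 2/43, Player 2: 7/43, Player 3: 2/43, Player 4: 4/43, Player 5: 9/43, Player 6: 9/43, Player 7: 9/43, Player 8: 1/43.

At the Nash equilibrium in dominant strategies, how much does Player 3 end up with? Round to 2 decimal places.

A player with share s gets back 7.5·s per unit contributed, so full contribution is dominant for anyone with s > 1/7.5 = 0.1333 and zero contribution is dominant for anyone below.
Player 2, Player 5, Player 6 and Player 7 clear that bar, contributing 37 each; the remaining 4 contribute 0. Total contributed: 148.
Player 3 keeps 37 and receives 7.5 × 148 × 2/43 = 51.63 from the planting fund, for a payoff of 88.63.

88.63 tokens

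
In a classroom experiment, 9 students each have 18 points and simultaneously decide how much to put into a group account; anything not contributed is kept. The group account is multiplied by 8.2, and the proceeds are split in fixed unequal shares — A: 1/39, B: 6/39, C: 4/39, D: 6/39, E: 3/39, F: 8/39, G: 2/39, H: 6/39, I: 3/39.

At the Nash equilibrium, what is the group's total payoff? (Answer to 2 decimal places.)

Each unit j contributes comes back to j as 8.2 × (j's share), so j prefers to contribute only if that share exceeds 1/8.2 = 0.1220; otherwise keeping the unit dominates.
B, D, F and H clear that bar, contributing 18 each; the remaining 5 contribute 0. Total contributed: 72.
The group account pays out 8.2 × 72 = 590.40 in total (split across the unequal shares, but the aggregate is all that matters for the group sum).
The 5 free-riders keep 18 each, adding 90. Group total = 90 + 590.40 = 680.40.

680.40 points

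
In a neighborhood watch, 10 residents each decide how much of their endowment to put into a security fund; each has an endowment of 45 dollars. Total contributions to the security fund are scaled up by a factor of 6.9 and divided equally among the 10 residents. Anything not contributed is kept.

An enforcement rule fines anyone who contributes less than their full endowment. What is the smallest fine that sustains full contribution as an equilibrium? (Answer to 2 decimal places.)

Given the others contribute fully, the best deviation is to contribute 0 (any partial contribution still incurs the fine and gives up units whose private return 0.6900 is below 1).
Deviating from 45 to 0 saves 45 dollars but forfeits the deviator's share of the drop in the security fund: 6.9/10 × 45 = 31.05.
So the deviation gain is 45 − 31.05 = 13.95, and the fine must be at least 13.95 dollars to wipe it out.

13.95 dollars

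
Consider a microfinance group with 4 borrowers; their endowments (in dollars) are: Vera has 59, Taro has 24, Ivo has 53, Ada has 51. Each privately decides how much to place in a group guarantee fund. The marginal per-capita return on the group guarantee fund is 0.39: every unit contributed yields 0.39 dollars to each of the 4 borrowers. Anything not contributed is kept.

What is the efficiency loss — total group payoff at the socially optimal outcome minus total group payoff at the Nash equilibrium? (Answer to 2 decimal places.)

The private return per contributed unit is 0.39 < 1 for everyone, so the Nash equilibrium is zero contribution and the group total is Σ E_j = 59 + 24 + 53 + 51 = 187.
Each contributed unit returns 1.560 to the group, so the social optimum is full contribution by everyone: group total = 1.560 × 187 = 291.72.
Efficiency loss = (1.560 − 1) × 187 = 104.72.

104.72 dollars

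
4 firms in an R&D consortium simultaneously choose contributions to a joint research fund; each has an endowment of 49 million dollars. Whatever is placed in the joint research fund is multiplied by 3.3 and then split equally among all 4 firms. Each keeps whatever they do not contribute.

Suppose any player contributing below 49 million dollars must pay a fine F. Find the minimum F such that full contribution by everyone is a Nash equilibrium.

Given the others contribute fully, the best deviation is to contribute 0 (any partial contribution still incurs the fine and gives up units whose private return 0.8250 is below 1).
Deviating from 49 to 0 saves 49 million dollars but forfeits the deviator's share of the drop in the joint research fund: 3.3/4 × 49 = 40.42.
So the deviation gain is 49 − 40.42 = 8.58, and the fine must be at least 8.58 million dollars to wipe it out.

8.58 million dollars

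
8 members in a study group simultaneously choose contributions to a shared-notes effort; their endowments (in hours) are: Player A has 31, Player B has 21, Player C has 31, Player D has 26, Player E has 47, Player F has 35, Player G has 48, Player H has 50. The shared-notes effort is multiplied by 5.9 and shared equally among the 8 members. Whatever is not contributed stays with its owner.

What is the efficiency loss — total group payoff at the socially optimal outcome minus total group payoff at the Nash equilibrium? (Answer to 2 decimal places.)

The private return per contributed unit is 5.9/8 = 0.7375 < 1 for every player regardless of endowment, so the Nash equilibrium is zero contribution and the group total is Σ E_j = 31 + 21 + 31 + 26 + 47 + 35 + 48 + 50 = 289.
Each contributed unit returns 5.900 to the group, so the social optimum is full contribution by everyone: group total = 5.900 × 289 = 1705.10.
Efficiency loss = (5.900 − 1) × 289 = 1416.10.

1416.10 hours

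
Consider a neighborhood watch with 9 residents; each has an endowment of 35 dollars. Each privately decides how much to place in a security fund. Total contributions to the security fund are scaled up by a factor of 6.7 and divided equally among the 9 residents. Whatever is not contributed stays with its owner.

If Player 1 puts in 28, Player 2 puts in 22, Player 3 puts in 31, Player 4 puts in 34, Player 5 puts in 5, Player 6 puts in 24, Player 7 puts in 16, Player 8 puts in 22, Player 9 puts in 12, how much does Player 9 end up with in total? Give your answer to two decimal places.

167.42 dollars

Total contributed: 28 + 22 + 31 + 34 + 5 + 24 + 16 + 22 + 12 = 194.
Each receives 6.7 × 194 / 9 = 144.42 from the security fund.
Player 9 keeps 35 − 12 = 23, so Player 9's payoff is 23 + 144.42 = 167.42.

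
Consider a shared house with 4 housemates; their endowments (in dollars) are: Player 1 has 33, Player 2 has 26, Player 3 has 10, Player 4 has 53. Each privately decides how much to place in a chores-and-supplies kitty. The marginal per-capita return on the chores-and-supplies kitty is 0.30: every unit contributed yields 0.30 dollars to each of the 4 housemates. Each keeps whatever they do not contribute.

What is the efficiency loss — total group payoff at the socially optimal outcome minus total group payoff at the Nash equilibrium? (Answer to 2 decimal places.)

The private return per contributed unit is 0.30 < 1 for everyone, so the Nash equilibrium is zero contribution and the group total is Σ E_j = 33 + 26 + 10 + 53 = 122.
Each contributed unit returns 1.200 to the group, so the social optimum is full contribution by everyone: group total = 1.200 × 122 = 146.40.
Efficiency loss = (1.200 − 1) × 122 = 24.40.

24.40 dollars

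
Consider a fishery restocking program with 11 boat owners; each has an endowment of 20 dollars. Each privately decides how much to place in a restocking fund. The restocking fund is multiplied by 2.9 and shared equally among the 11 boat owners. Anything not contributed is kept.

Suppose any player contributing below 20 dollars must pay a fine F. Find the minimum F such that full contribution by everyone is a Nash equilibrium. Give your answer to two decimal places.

14.73 dollars

Given the others contribute fully, the best deviation is to contribute 0 (any partial contribution still incurs the fine and gives up units whose private return 0.2636 is below 1).
Deviating from 20 to 0 saves 20 dollars but forfeits the deviator's share of the drop in the restocking fund: 2.9/11 × 20 = 5.27.
So the deviation gain is 20 − 5.27 = 14.73, and the fine must be at least 14.73 dollars to wipe it out.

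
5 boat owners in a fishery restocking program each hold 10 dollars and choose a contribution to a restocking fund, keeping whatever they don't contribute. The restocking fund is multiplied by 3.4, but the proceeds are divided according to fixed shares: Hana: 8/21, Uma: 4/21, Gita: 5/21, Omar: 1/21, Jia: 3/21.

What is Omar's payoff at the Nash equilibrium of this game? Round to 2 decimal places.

Each unit j contributes comes back to j as 3.4 × (j's share), so j prefers to contribute only if that share exceeds 1/3.4 = 0.2941; otherwise keeping the unit dominates.
The only share above 0.2941 is Hana's 8/21, contributing 10; the remaining 4 contribute 0. Total contributed: 10.
Omar keeps 10 and receives 3.4 × 10 × 1/21 = 1.62 from the restocking fund, for a payoff of 11.62.

11.62 dollars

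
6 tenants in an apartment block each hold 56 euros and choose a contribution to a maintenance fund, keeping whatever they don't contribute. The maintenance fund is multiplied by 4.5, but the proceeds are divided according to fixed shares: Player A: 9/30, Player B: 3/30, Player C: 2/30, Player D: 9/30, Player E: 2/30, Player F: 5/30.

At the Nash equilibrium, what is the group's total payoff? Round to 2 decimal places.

728.00 euros

Each unit j contributes comes back to j as 4.5 × (j's share), so j prefers to contribute only if that share exceeds 1/4.5 = 0.2222; otherwise keeping the unit dominates.
Player A and Player D clear that bar, contributing 56 each; the remaining 4 contribute 0. Total contributed: 112.
The maintenance fund pays out 4.5 × 112 = 504.00 in total (split across the unequal shares, but the aggregate is all that matters for the group sum).
The 4 free-riders keep 56 each, adding 224. Group total = 224 + 504.00 = 728.00.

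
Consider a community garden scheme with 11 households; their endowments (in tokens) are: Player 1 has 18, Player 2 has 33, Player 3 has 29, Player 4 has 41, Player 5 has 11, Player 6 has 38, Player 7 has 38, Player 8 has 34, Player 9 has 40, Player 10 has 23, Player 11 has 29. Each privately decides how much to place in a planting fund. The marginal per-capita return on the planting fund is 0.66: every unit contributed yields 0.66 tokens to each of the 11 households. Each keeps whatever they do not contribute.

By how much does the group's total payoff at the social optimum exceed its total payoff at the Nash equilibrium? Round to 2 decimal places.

The private return per contributed unit is 0.66 < 1 for everyone, so the Nash equilibrium is zero contribution and the group total is Σ E_j = 18 + 33 + 29 + 41 + 11 + 38 + 38 + 34 + 40 + 23 + 29 = 334.
Each contributed unit returns 7.260 to the group, so the social optimum is full contribution by everyone: group total = 7.260 × 334 = 2424.84.
Efficiency loss = (7.260 − 1) × 334 = 2090.84.

2090.84 tokens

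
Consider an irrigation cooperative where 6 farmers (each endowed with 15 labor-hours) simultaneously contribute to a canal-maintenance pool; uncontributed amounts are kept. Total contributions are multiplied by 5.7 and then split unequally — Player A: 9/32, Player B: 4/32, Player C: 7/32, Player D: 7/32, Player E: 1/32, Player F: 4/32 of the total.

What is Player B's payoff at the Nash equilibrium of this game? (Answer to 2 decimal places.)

A player with share s gets back 5.7·s per unit contributed, so full contribution is dominant for anyone with s > 1/5.7 = 0.1754 and zero contribution is dominant for anyone below.
Player A, Player C and Player D are above the threshold, contributing 15 each; the remaining 3 contribute 0. Total contributed: 45.
Player B keeps 15 and receives 5.7 × 45 × 4/32 = 32.06 from the canal-maintenance pool, for a payoff of 47.06.

47.06 labor-hours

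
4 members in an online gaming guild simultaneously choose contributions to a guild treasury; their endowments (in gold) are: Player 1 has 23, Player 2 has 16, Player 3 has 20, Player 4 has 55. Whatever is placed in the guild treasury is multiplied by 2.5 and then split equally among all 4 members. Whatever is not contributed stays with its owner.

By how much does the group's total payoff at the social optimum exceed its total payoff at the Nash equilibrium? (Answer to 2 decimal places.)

171.00 gold

The private return per contributed unit is 2.5/4 = 0.6250 < 1 for every player regardless of endowment, so the Nash equilibrium is zero contribution and the group total is Σ E_j = 23 + 16 + 20 + 55 = 114.
Each contributed unit returns 2.500 to the group, so the social optimum is full contribution by everyone: group total = 2.500 × 114 = 285.00.
Efficiency loss = (2.500 − 1) × 114 = 171.00.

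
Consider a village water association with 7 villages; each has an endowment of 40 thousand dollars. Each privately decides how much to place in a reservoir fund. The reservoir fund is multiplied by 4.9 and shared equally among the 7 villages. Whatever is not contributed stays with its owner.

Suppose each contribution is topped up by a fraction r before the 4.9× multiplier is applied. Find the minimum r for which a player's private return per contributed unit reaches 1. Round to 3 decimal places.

With matching at rate r, one contributed unit becomes (1 + r) in the reservoir fund and returns 4.9 × (1 + r) / 7 to the contributor.
Setting this equal to 1: 1 + r = 7/4.9 = 1.4286.
So the minimum matching rate is r = 1.4286 − 1 = 0.429.

0.429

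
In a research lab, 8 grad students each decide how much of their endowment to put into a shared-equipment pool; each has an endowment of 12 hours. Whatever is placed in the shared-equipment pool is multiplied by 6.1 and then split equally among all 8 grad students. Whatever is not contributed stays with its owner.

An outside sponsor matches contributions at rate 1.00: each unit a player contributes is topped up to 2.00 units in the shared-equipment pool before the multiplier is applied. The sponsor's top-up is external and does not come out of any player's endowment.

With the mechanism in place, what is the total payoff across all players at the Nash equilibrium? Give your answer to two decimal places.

1171.20 hours

The effective private return per unit is now 6.1 × 2.00 / 8 = 1.5250 > 1, so every player's dominant strategy flips to full contribution.
At the Nash equilibrium everyone contributes 12. Group total payoff = 6.1 × 2.00 × 96 = 1171.20.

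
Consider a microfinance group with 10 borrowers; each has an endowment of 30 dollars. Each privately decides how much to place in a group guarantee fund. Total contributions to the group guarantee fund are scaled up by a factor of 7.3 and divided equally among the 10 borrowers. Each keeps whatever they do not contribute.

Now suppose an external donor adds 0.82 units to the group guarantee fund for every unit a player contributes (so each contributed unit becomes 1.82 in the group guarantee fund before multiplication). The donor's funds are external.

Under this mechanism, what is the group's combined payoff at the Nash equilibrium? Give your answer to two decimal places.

3985.80 dollars

Under the mechanism each unit contributed yields 7.3 × 1.82 / 10 = 1.3286 back to its contributor per unit of net cost, which exceeds 1, making full contribution the dominant choice for everyone.
So the Nash equilibrium is full contribution by all 10; the group earns 7.3 × 1.82 × 300 = 3985.80.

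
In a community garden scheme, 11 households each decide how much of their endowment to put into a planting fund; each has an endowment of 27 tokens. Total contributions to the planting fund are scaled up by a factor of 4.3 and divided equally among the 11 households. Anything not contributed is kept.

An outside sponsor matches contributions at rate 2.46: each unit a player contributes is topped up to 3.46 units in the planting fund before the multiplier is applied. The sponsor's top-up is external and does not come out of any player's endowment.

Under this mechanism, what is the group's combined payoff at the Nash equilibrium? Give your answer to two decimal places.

4418.77 tokens

The effective private return per unit is now 4.3 × 3.46 / 11 = 1.3525 > 1, so every player's dominant strategy flips to full contribution.
At the Nash equilibrium everyone contributes 27. Group total payoff = 4.3 × 3.46 × 297 = 4418.77.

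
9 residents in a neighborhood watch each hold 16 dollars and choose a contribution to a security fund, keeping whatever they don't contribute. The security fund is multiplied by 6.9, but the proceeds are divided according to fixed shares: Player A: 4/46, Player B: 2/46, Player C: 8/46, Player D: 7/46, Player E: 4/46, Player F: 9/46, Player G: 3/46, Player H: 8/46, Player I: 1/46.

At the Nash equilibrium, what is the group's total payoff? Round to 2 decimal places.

For player j, contributing a unit is worthwhile iff 6.9 × (j's share) ≥ 1, i.e. iff j's share is at least 0.1449.
The shares above 0.1449 belong to Player C, Player D, Player F and Player H, contributing 16 each; the remaining 5 contribute 0. Total contributed: 64.
The security fund pays out 6.9 × 64 = 441.60 in total (split across the unequal shares, but the aggregate is all that matters for the group sum).
The 5 free-riders keep 16 each, adding 80. Group total = 80 + 441.60 = 521.60.

521.60 dollars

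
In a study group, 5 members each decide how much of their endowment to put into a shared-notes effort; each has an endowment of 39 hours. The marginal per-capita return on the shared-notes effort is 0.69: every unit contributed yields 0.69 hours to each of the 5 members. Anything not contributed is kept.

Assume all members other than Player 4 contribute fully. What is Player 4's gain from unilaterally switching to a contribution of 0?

Switching from a contribution of 39 to 0 lets Player 4 keep an extra 39 hours, but lowers the shared-notes effort by 39, which costs Player 4 their own share of that drop: 0.69 × 39 = 26.91.
Net gain = 39 − 26.91 = 12.09. The private return per contributed unit (0.69) is below 1, so free-riding is indeed the best response regardless of what the others do.

12.09 hours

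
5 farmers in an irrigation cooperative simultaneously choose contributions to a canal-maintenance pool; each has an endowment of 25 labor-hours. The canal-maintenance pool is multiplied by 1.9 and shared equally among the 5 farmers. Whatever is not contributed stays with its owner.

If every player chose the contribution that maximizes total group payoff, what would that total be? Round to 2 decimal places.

Each contributed unit returns 1.900 to the group as a whole (0.3800 to each of 5 players), which exceeds 1, so the social optimum is full contribution: group total = 1.900 × 125 = 237.50.

237.50 labor-hours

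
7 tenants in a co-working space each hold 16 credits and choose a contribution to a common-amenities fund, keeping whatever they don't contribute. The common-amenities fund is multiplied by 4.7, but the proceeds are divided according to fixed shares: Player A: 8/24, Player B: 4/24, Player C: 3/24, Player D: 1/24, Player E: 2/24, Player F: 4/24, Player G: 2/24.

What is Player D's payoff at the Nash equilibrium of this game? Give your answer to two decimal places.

19.13 credits

Each unit j contributes comes back to j as 4.7 × (j's share), so j prefers to contribute only if that share exceeds 1/4.7 = 0.2128; otherwise keeping the unit dominates.
Only Player A (8/24) clears that bar, contributing 16; the remaining 6 contribute 0. Total contributed: 16.
Player D keeps 16 and receives 4.7 × 16 × 1/24 = 3.13 from the common-amenities fund, for a payoff of 19.13.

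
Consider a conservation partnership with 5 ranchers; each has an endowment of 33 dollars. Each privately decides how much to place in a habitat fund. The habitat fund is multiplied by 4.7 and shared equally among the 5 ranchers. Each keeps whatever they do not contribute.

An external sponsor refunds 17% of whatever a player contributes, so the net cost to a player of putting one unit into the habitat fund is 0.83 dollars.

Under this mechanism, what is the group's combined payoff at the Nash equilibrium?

803.55 dollars

The effective private return per unit is now (4.7/5) / 0.83 = 1.1325 > 1, so every player's dominant strategy flips to full contribution.
At the Nash equilibrium everyone contributes 33. Group total payoff = 5 × (33 × 0.17 + 4.7 × 33) = 803.55.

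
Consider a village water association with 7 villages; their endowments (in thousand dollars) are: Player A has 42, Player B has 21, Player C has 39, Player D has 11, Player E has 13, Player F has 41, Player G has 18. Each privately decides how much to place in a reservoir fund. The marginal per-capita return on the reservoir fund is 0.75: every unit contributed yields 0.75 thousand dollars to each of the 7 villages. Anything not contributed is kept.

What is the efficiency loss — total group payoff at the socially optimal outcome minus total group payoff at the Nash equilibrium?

786.25 thousand dollars

The private return per contributed unit is 0.75 < 1 for everyone, so the Nash equilibrium is zero contribution and the group total is Σ E_j = 42 + 21 + 39 + 11 + 13 + 41 + 18 = 185.
Each contributed unit returns 5.250 to the group, so the social optimum is full contribution by everyone: group total = 5.250 × 185 = 971.25.
Efficiency loss = (5.250 − 1) × 185 = 786.25.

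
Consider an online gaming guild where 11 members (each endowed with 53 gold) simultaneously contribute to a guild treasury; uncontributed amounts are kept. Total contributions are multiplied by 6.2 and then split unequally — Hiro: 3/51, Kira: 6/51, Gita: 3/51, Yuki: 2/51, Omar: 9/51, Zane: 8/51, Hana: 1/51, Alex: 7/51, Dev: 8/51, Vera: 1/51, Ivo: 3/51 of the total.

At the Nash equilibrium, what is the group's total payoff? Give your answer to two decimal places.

Each unit j contributes comes back to j as 6.2 × (j's share), so j prefers to contribute only if that share exceeds 1/6.2 = 0.1613; otherwise keeping the unit dominates.
The only share above 0.1613 is Omar's 9/51, contributing 53; the remaining 10 contribute 0. Total contributed: 53.
The guild treasury pays out 6.2 × 53 = 328.60 in total (split across the unequal shares, but the aggregate is all that matters for the group sum).
The 10 free-riders keep 53 each, adding 530. Group total = 530 + 328.60 = 858.60.

858.60 gold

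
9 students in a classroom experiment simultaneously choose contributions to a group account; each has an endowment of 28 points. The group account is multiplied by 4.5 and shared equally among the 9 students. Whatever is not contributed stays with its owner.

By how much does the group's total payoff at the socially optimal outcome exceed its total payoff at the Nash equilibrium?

882.00 points

Each contributed unit returns 4.5/9 = 0.5000 to its contributor — below 1 — so contributing 0 is dominant for every player. At the Nash equilibrium everyone keeps their 28, and the group total is 9 × 28 = 252.
Each contributed unit returns 4.500 to the group as a whole (0.5000 to each of 9 players), which exceeds 1, so the social optimum is full contribution: group total = 4.500 × 252 = 1134.00.
Efficiency loss = 1134.00 − 252 = 882.00.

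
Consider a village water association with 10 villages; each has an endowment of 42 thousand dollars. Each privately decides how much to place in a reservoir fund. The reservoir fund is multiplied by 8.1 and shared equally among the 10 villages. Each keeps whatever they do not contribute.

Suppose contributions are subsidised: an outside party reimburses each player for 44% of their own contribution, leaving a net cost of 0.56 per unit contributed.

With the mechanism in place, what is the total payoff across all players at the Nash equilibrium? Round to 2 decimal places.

The effective private return per unit is now (8.1/10) / 0.56 = 1.4464 > 1, so every player's dominant strategy flips to full contribution.
At the Nash equilibrium everyone contributes 42. Group total payoff = 10 × (42 × 0.44 + 8.1 × 42) = 3586.80.

3586.80 thousand dollars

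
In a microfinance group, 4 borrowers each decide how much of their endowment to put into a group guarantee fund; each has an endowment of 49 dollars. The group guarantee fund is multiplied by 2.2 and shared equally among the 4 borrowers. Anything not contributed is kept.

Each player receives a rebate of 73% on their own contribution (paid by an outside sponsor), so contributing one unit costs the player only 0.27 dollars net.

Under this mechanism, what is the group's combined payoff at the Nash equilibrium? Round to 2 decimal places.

574.28 dollars

Under the mechanism each unit contributed yields (2.2/4) / 0.27 = 2.0370 back to its contributor per unit of net cost, which exceeds 1, making full contribution the dominant choice for everyone.
So the Nash equilibrium is full contribution by all 4; the group earns 4 × (49 × 0.73 + 2.2 × 49) = 574.28.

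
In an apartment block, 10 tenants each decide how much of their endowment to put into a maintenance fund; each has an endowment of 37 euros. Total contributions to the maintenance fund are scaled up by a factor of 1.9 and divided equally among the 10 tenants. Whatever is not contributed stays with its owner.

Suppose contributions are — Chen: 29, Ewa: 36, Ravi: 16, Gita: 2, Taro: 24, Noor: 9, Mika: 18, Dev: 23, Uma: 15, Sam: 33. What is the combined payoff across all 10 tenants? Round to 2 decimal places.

Total contributed: 29 + 36 + 16 + 2 + 24 + 9 + 18 + 23 + 15 + 33 = 205; total kept: 10 × 37 − 205 = 165.
The maintenance fund pays out 1.9 × 205 = 389.50 in aggregate.
Group total = 165 + 389.50 = 554.50.

554.50 euros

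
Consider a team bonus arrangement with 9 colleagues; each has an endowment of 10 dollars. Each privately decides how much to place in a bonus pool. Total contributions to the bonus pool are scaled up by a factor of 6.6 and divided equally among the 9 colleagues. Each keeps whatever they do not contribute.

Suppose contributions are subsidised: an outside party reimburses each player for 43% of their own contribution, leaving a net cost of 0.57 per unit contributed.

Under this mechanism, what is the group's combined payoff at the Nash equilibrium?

The effective private return per unit is now (6.6/9) / 0.57 = 1.2865 > 1, so every player's dominant strategy flips to full contribution.
At the Nash equilibrium everyone contributes 10. Group total payoff = 9 × (10 × 0.43 + 6.6 × 10) = 632.70.

632.70 dollars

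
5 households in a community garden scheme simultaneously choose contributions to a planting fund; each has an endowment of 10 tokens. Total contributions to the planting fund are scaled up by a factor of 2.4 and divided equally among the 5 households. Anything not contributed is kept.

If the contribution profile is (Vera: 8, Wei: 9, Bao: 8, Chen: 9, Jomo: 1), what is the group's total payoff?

Total contributed: 8 + 9 + 8 + 9 + 1 = 35; total kept: 5 × 10 − 35 = 15.
The planting fund pays out 2.4 × 35 = 84.00 in aggregate.
Group total = 15 + 84.00 = 99.00.

99.00 tokens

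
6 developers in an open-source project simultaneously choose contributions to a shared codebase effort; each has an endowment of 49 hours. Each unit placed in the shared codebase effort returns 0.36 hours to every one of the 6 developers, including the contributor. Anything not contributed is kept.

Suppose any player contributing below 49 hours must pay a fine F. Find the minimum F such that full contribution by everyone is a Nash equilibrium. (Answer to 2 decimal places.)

31.36 hours

Given the others contribute fully, the best deviation is to contribute 0 (any partial contribution still incurs the fine and gives up units whose private return 0.36 is below 1).
Deviating from 49 to 0 saves 49 hours but forfeits the deviator's share of the drop in the shared codebase effort: 0.36 × 49 = 17.64.
So the deviation gain is 49 − 17.64 = 31.36, and the fine must be at least 31.36 hours to wipe it out.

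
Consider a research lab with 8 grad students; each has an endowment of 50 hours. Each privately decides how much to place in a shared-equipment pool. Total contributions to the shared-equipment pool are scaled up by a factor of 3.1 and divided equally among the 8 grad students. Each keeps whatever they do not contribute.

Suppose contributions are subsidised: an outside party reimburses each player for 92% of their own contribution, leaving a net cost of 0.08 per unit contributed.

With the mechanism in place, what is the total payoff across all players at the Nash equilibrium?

The effective private return per unit is now (3.1/8) / 0.08 = 4.8438 > 1, so every player's dominant strategy flips to full contribution.
At the Nash equilibrium everyone contributes 50. Group total payoff = 8 × (50 × 0.92 + 3.1 × 50) = 1608.00.

1608.00 hours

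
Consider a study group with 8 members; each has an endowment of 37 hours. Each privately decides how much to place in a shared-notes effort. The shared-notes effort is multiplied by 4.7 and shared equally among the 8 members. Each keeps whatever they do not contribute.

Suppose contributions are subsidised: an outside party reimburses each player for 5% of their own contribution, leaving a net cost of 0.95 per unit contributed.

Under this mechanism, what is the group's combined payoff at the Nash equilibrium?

The effective private return is (4.7/8) / 0.95 = 0.6184, which is still under 1, so the mechanism doesn't change anyone's dominant strategy: zero contribution.
Everyone keeps their endowment and the group total is 8 × 37 = 296.

296.00 hours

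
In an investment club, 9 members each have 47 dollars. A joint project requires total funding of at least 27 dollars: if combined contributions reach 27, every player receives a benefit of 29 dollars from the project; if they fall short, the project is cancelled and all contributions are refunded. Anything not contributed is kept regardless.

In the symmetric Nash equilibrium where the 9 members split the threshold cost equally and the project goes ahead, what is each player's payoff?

Equal share of the threshold: 27/9 = 3.
At this profile no one gains by cutting their contribution: any cut drops the total below 27, the project is cancelled, contributions are refunded, and the deviator ends with 47, which is less than 47 − 3 + 29 = 73. Contributing more than 3 just wastes the excess. So contributing exactly 3 is a best response.
Each player's payoff: 47 − 3 + 29 = 73.

73 dollars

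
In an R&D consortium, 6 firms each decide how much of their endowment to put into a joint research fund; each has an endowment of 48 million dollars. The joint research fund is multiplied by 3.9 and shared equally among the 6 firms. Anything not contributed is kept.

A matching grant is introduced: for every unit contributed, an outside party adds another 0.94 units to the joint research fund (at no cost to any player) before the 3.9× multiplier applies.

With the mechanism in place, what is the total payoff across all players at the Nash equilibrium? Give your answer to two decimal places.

The effective private return per unit is now 3.9 × 1.94 / 6 = 1.2610 > 1, so every player's dominant strategy flips to full contribution.
So the Nash equilibrium is full contribution by all 6; the group earns 3.9 × 1.94 × 288 = 2179.01.

2179.01 million dollars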